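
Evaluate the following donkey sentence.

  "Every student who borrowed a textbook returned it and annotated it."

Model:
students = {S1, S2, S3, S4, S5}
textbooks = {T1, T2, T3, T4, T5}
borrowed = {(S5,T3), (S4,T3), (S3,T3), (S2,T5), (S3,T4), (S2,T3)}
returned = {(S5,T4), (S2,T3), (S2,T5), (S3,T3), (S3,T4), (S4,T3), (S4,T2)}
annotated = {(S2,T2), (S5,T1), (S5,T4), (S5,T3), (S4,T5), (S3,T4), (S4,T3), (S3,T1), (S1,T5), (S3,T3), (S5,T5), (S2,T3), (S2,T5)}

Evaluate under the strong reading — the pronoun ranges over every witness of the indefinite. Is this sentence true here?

"it" takes "a textbook" as antecedent — a donkey pronoun bound across the clause boundary.
Strong reading: for every (s,t) with borrowed(s,t), returned(s,t) ∧ annotated(s,t).
Restrictor pairs: (S2,T3) ✓  (S2,T5) ✓  (S3,T3) ✓  (S3,T4) ✓  (S4,T3) ✓  (S5,T3) ✗
Counterexample: (S5,T3) is in borrowed but fails the scope.

False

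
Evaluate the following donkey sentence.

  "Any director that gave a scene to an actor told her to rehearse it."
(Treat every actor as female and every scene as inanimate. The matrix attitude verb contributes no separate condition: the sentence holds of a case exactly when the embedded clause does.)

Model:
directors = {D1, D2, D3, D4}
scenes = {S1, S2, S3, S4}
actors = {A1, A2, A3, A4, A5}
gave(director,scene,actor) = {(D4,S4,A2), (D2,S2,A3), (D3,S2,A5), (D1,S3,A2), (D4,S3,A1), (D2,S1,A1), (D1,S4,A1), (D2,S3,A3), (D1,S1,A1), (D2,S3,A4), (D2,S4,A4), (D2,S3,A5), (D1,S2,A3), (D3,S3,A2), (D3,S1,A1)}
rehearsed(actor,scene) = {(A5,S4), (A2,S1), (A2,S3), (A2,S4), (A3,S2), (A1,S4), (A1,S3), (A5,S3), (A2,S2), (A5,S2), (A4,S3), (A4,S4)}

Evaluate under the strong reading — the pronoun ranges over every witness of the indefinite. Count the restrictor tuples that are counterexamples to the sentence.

"her" takes "an actor" as antecedent and "it" takes "a scene"; both are donkey pronouns co-varying with the restrictor.
Strong reading: for every (d,s,a) with gave(d,s,a), rehearsed(a,s).
Restrictor triples: (D1,S1,A1)→rehearsed(A1,S1) ✗  (D1,S2,A3)→rehearsed(A3,S2) ✓  (D1,S3,A2)→rehearsed(A2,S3) ✓  (D1,S4,A1)→rehearsed(A1,S4) ✓  (D2,S1,A1)→rehearsed(A1,S1) ✗  (D2,S2,A3)→rehearsed(A3,S2) ✓  (D2,S3,A3)→rehearsed(A3,S3) ✗  (D2,S3,A4)→rehearsed(A4,S3) ✓  (D2,S3,A5)→rehearsed(A5,S3) ✓  (D2,S4,A4)→rehearsed(A4,S4) ✓  (D3,S1,A1)→rehearsed(A1,S1) ✗  (D3,S2,A5)→rehearsed(A5,S2) ✓  (D3,S3,A2)→rehearsed(A2,S3) ✓  (D4,S3,A1)→rehearsed(A1,S3) ✓  (D4,S4,A2)→rehearsed(A2,S4) ✓
Counterexamples (restrictor triples failing the scope): 4.

4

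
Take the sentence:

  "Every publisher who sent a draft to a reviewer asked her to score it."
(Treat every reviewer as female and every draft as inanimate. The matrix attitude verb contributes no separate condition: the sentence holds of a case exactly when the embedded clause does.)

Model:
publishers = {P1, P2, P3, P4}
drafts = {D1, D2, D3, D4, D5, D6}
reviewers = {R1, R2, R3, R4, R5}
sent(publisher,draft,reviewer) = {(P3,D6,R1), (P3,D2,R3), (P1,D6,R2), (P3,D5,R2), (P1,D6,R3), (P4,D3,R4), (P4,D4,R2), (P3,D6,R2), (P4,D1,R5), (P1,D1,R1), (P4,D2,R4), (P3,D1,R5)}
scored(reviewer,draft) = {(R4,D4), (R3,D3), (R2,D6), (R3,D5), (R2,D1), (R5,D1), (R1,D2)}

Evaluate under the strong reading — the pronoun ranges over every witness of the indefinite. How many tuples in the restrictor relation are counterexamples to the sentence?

"her" takes "a reviewer" as antecedent and "it" takes "a draft"; both are donkey pronouns co-varying with the restrictor.
Strong reading: for every (p,d,r) with sent(p,d,r), scored(r,d).
Restrictor triples: (P1,D1,R1)→scored(R1,D1) ✗  (P1,D6,R2)→scored(R2,D6) ✓  (P1,D6,R3)→scored(R3,D6) ✗  (P3,D1,R5)→scored(R5,D1) ✓  (P3,D2,R3)→scored(R3,D2) ✗  (P3,D5,R2)→scored(R2,D5) ✗  (P3,D6,R1)→scored(R1,D6) ✗  (P3,D6,R2)→scored(R2,D6) ✓  (P4,D1,R5)→scored(R5,D1) ✓  (P4,D2,R4)→scored(R4,D2) ✗  (P4,D3,R4)→scored(R4,D3) ✗  (P4,D4,R2)→scored(R2,D4) ✗
Counterexamples (restrictor triples failing the scope): 8.

8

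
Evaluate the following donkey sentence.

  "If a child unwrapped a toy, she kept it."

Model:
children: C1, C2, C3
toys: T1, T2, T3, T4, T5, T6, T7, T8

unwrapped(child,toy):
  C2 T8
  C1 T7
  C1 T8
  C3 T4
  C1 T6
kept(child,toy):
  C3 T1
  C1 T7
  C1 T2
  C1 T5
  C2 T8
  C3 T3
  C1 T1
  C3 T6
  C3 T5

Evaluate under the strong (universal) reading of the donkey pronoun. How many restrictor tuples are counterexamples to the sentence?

"it" takes "a toy" as antecedent — a donkey pronoun bound across the clause boundary.
Strong reading: for every (c,t) with unwrapped(c,t), kept(c,t).
Restrictor pairs: (C1,T6) ✗  (C1,T7) ✓  (C1,T8) ✗  (C2,T8) ✓  (C3,T4) ✗
Counterexamples (restrictor pairs failing the scope): 3.

3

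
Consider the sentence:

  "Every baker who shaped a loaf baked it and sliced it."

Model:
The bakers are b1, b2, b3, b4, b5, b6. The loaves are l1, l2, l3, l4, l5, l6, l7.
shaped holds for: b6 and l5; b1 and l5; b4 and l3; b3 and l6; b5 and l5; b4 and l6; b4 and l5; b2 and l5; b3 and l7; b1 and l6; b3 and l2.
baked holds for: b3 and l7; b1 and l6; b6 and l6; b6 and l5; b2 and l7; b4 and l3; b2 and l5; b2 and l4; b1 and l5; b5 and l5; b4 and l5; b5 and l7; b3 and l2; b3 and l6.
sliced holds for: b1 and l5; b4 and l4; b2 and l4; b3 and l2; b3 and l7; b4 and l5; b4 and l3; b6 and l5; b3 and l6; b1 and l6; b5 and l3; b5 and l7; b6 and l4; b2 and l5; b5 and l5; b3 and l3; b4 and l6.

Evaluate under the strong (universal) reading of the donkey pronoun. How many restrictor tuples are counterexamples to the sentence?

"it" takes "a loaf" as antecedent — a donkey pronoun bound across the clause boundary.
Strong reading: for every (b,l) with shaped(b,l), baked(b,l) ∧ sliced(b,l).
Restrictor pairs: (b1,l5) ✓  (b1,l6) ✓  (b2,l5) ✓  (b3,l2) ✓  (b3,l6) ✓  (b3,l7) ✓  (b4,l3) ✓  (b4,l5) ✓  (b4,l6) ✗  (b5,l5) ✓  (b6,l5) ✓
Counterexamples (restrictor pairs failing the scope): 1.

1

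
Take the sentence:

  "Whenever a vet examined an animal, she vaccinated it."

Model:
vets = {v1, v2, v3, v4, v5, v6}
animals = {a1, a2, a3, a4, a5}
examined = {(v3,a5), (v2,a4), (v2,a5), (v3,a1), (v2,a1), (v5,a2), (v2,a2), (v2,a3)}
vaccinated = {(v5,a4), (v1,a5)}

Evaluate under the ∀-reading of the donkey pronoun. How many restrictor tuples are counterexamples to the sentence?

"it" takes "an animal" as antecedent — a donkey pronoun bound across the clause boundary.
Strong reading: for every (v,a) with examined(v,a), vaccinated(v,a).
Restrictor pairs: (v2,a1) ✗  (v2,a2) ✗  (v2,a3) ✗  (v2,a4) ✗  (v2,a5) ✗  (v3,a1) ✗  (v3,a5) ✗  (v5,a2) ✗
Counterexamples (restrictor pairs failing the scope): 8.

8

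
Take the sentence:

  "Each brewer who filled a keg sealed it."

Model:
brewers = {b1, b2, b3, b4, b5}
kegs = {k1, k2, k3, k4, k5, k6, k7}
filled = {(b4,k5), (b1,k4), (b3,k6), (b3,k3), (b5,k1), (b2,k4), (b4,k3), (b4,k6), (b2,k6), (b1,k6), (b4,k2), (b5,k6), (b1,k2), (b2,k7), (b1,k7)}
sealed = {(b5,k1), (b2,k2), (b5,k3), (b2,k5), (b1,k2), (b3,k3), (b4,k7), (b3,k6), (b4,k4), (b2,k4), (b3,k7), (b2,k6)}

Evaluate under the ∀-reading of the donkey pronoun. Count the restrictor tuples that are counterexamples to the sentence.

"it" takes "a keg" as antecedent — a donkey pronoun bound across the clause boundary.
Strong reading: for every (b,k) with filled(b,k), sealed(b,k).
Restrictor pairs: (b1,k2) ✓  (b1,k4) ✗  (b1,k6) ✗  (b1,k7) ✗  (b2,k4) ✓  (b2,k6) ✓  (b2,k7) ✗  (b3,k3) ✓  (b3,k6) ✓  (b4,k2) ✗  (b4,k3) ✗  (b4,k5) ✗  (b4,k6) ✗  (b5,k1) ✓  (b5,k6) ✗
Counterexamples (restrictor pairs failing the scope): 9.

9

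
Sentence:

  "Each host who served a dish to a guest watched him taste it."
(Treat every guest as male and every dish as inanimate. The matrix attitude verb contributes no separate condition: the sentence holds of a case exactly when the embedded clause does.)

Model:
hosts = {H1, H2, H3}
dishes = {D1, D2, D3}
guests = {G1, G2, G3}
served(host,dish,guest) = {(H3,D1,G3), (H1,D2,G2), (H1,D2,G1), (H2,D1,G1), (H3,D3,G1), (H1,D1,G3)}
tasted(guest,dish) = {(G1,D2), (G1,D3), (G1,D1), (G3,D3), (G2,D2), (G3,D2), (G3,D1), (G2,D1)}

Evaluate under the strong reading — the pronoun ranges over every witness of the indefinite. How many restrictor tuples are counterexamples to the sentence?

0

"him" takes "a guest" as antecedent and "it" takes "a dish"; both are donkey pronouns co-varying with the restrictor.
Strong reading: for every (h,d,g) with served(h,d,g), tasted(g,d).
Restrictor triples: (H1,D1,G3)→tasted(G3,D1) ✓  (H1,D2,G1)→tasted(G1,D2) ✓  (H1,D2,G2)→tasted(G2,D2) ✓  (H2,D1,G1)→tasted(G1,D1) ✓  (H3,D1,G3)→tasted(G3,D1) ✓  (H3,D3,G1)→tasted(G1,D3) ✓
Counterexamples (restrictor triples failing the scope): 0.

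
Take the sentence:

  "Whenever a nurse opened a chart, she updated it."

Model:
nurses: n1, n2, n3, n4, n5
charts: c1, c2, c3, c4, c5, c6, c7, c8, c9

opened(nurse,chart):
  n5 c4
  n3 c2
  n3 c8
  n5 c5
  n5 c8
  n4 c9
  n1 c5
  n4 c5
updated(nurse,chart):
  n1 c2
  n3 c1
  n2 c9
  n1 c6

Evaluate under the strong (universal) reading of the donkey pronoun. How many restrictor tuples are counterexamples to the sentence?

8

"it" takes "a chart" as antecedent — a donkey pronoun bound across the clause boundary.
Strong reading: for every (n,c) with opened(n,c), updated(n,c).
Restrictor pairs: (n1,c5) ✗  (n3,c2) ✗  (n3,c8) ✗  (n4,c5) ✗  (n4,c9) ✗  (n5,c4) ✗  (n5,c5) ✗  (n5,c8) ✗
Counterexamples (restrictor pairs failing the scope): 8.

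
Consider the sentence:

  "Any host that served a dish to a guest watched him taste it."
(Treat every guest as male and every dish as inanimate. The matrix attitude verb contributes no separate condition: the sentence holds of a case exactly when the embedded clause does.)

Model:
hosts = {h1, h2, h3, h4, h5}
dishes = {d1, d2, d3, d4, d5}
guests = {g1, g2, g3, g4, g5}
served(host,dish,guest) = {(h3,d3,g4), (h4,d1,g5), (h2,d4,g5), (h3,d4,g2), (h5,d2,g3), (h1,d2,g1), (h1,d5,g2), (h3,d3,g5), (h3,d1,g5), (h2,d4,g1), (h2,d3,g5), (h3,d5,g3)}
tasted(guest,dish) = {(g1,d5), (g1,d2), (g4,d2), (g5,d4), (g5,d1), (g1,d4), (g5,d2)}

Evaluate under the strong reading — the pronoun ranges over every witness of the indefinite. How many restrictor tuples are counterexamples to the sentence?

7

"him" takes "a guest" as antecedent and "it" takes "a dish"; both are donkey pronouns co-varying with the restrictor.
Strong reading: for every (h,d,g) with served(h,d,g), tasted(g,d).
Restrictor triples: (h1,d2,g1)→tasted(g1,d2) ✓  (h1,d5,g2)→tasted(g2,d5) ✗  (h2,d3,g5)→tasted(g5,d3) ✗  (h2,d4,g1)→tasted(g1,d4) ✓  (h2,d4,g5)→tasted(g5,d4) ✓  (h3,d1,g5)→tasted(g5,d1) ✓  (h3,d3,g4)→tasted(g4,d3) ✗  (h3,d3,g5)→tasted(g5,d3) ✗  (h3,d4,g2)→tasted(g2,d4) ✗  (h3,d5,g3)→tasted(g3,d5) ✗  (h4,d1,g5)→tasted(g5,d1) ✓  (h5,d2,g3)→tasted(g3,d2) ✗
Counterexamples (restrictor triples failing the scope): 7.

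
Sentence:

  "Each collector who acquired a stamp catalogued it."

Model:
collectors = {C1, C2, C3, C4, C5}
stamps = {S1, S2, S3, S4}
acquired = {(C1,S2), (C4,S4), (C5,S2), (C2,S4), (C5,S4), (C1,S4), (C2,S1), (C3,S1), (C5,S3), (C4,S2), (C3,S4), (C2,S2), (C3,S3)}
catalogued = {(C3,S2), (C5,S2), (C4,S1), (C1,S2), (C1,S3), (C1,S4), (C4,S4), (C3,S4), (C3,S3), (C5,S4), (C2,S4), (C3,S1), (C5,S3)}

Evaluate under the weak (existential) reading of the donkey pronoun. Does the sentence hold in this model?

"it" takes "a stamp" as antecedent — a donkey pronoun bound across the clause boundary.
Weak reading: every collector c with some acquired-stamp has at least one acquired-stamp s such that catalogued(c,s).
Per collector: C1:✓  C2:✓  C3:✓  C4:✓  C5:✓
Every collector in the restrictor has a witness.

True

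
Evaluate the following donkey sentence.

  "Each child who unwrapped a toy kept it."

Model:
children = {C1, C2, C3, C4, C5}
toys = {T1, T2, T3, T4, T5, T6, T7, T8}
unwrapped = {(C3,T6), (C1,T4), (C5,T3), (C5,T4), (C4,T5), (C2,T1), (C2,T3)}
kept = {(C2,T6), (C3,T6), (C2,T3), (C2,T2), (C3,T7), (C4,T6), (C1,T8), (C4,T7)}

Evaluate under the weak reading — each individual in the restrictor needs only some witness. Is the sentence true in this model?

"it" takes "a toy" as antecedent — a donkey pronoun bound across the clause boundary.
Weak reading: every child c with some unwrapped-toy has at least one unwrapped-toy t such that kept(c,t).
Per child: C1:✗  C2:✓  C3:✓  C4:✗  C5:✗
C1 has no witness among its unwrapped-toys.

False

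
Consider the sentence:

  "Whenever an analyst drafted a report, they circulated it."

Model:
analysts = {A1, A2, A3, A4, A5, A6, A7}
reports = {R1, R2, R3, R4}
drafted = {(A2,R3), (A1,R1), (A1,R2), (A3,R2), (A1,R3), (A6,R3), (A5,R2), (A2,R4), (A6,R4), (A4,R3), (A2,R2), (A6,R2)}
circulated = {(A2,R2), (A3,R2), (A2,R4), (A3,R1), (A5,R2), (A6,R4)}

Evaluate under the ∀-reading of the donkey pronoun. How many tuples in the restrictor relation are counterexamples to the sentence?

7

"it" takes "a report" as antecedent — a donkey pronoun bound across the clause boundary.
Strong reading: for every (a,r) with drafted(a,r), circulated(a,r).
Restrictor pairs: (A1,R1) ✗  (A1,R2) ✗  (A1,R3) ✗  (A2,R2) ✓  (A2,R3) ✗  (A2,R4) ✓  (A3,R2) ✓  (A4,R3) ✗  (A5,R2) ✓  (A6,R2) ✗  (A6,R3) ✗  (A6,R4) ✓
Counterexamples (restrictor pairs failing the scope): 7.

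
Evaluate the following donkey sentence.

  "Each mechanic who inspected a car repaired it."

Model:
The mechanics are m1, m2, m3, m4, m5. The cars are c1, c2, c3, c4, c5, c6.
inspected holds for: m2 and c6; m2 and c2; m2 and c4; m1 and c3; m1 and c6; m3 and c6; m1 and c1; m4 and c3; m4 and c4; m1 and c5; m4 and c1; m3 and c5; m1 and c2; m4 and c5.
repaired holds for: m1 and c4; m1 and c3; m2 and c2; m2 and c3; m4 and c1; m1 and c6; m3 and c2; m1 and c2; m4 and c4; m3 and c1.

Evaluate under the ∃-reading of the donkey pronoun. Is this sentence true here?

False

"it" takes "a car" as antecedent — a donkey pronoun bound across the clause boundary.
Weak reading: every mechanic m with some inspected-car has at least one inspected-car c such that repaired(m,c).
Per mechanic: m1:✓  m2:✓  m3:✗  m4:✓
m3 has no witness among its inspected-cars.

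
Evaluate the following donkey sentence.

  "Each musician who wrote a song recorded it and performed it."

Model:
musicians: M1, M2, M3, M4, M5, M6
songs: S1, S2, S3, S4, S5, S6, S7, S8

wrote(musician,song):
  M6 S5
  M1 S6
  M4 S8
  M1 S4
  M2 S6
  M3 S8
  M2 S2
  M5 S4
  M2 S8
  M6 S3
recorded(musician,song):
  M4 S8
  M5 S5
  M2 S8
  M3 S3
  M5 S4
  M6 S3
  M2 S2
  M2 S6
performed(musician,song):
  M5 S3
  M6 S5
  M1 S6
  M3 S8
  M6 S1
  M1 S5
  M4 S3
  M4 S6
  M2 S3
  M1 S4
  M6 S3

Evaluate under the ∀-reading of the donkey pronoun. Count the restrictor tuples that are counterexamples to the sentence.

9

"it" takes "a song" as antecedent — a donkey pronoun bound across the clause boundary.
Strong reading: for every (m,s) with wrote(m,s), recorded(m,s) ∧ performed(m,s).
Restrictor pairs: (M1,S4) ✗  (M1,S6) ✗  (M2,S2) ✗  (M2,S6) ✗  (M2,S8) ✗  (M3,S8) ✗  (M4,S8) ✗  (M5,S4) ✗  (M6,S3) ✓  (M6,S5) ✗
Counterexamples (restrictor pairs failing the scope): 9.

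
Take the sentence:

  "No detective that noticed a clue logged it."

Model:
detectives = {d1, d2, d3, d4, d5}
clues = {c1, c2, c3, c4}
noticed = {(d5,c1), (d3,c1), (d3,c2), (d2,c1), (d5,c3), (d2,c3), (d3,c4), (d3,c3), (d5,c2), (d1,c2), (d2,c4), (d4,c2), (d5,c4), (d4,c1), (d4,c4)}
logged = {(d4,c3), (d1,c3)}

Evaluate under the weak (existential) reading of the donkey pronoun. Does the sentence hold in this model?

"it" takes "a clue" as antecedent — a donkey pronoun bound across the clause boundary.
Truth condition: for no (d,c) with noticed(d,c) does logged(d,c) hold.
Restrictor pairs — does the scope hold? (d1,c2):fails  (d2,c1):fails  (d2,c3):fails  (d2,c4):fails  (d3,c1):fails  (d3,c2):fails  (d3,c3):fails  (d3,c4):fails  (d4,c1):fails  (d4,c2):fails  (d4,c4):fails  (d5,c1):fails  (d5,c2):fails  (d5,c3):fails  (d5,c4):fails
Scope holds for no restrictor pair, so the sentence is true.

True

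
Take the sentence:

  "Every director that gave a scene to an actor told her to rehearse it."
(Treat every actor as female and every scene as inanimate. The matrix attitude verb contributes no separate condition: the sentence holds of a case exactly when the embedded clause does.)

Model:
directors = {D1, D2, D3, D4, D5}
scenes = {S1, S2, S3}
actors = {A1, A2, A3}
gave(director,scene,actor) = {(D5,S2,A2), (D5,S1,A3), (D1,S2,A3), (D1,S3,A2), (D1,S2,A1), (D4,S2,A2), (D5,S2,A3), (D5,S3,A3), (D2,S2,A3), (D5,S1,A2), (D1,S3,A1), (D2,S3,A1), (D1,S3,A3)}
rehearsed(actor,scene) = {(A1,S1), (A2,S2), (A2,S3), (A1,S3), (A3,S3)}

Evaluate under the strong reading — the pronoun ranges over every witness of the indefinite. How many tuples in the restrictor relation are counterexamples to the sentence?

"her" takes "an actor" as antecedent and "it" takes "a scene"; both are donkey pronouns co-varying with the restrictor.
Strong reading: for every (d,s,a) with gave(d,s,a), rehearsed(a,s).
Restrictor triples: (D1,S2,A1)→rehearsed(A1,S2) ✗  (D1,S2,A3)→rehearsed(A3,S2) ✗  (D1,S3,A1)→rehearsed(A1,S3) ✓  (D1,S3,A2)→rehearsed(A2,S3) ✓  (D1,S3,A3)→rehearsed(A3,S3) ✓  (D2,S2,A3)→rehearsed(A3,S2) ✗  (D2,S3,A1)→rehearsed(A1,S3) ✓  (D4,S2,A2)→rehearsed(A2,S2) ✓  (D5,S1,A2)→rehearsed(A2,S1) ✗  (D5,S1,A3)→rehearsed(A3,S1) ✗  (D5,S2,A2)→rehearsed(A2,S2) ✓  (D5,S2,A3)→rehearsed(A3,S2) ✗  (D5,S3,A3)→rehearsed(A3,S3) ✓
Counterexamples (restrictor triples failing the scope): 6.

6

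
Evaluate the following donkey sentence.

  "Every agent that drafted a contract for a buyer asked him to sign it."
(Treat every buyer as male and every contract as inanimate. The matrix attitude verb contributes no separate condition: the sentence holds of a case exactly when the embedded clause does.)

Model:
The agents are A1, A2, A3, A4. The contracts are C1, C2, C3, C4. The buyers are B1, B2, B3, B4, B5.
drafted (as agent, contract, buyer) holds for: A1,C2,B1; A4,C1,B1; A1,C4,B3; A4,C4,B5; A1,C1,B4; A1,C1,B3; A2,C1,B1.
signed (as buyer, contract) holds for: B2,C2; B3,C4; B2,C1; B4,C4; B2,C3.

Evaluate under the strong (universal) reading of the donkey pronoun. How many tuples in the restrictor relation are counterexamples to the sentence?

6

"him" takes "a buyer" as antecedent and "it" takes "a contract"; both are donkey pronouns co-varying with the restrictor.
Strong reading: for every (a,c,b) with drafted(a,c,b), signed(b,c).
Restrictor triples: (A1,C1,B3)→signed(B3,C1) ✗  (A1,C1,B4)→signed(B4,C1) ✗  (A1,C2,B1)→signed(B1,C2) ✗  (A1,C4,B3)→signed(B3,C4) ✓  (A2,C1,B1)→signed(B1,C1) ✗  (A4,C1,B1)→signed(B1,C1) ✗  (A4,C4,B5)→signed(B5,C4) ✗
Counterexamples (restrictor triples failing the scope): 6.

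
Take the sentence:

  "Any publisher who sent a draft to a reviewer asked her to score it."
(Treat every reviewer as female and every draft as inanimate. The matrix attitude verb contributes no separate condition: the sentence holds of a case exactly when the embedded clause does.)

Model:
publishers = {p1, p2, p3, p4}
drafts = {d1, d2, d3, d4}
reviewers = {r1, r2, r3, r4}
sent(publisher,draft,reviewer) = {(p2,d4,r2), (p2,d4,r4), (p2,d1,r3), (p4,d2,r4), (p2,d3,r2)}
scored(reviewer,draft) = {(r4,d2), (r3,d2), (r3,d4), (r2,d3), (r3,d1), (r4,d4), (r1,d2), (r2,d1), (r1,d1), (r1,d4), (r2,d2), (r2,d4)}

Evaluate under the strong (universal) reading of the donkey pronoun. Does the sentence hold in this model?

"her" takes "a reviewer" as antecedent and "it" takes "a draft"; both are donkey pronouns co-varying with the restrictor.
Strong reading: for every (p,d,r) with sent(p,d,r), scored(r,d).
Restrictor triples: (p2,d1,r3)→scored(r3,d1) ✓  (p2,d3,r2)→scored(r2,d3) ✓  (p2,d4,r2)→scored(r2,d4) ✓  (p2,d4,r4)→scored(r4,d4) ✓  (p4,d2,r4)→scored(r4,d2) ✓
Every restrictor triple satisfies the scope.

True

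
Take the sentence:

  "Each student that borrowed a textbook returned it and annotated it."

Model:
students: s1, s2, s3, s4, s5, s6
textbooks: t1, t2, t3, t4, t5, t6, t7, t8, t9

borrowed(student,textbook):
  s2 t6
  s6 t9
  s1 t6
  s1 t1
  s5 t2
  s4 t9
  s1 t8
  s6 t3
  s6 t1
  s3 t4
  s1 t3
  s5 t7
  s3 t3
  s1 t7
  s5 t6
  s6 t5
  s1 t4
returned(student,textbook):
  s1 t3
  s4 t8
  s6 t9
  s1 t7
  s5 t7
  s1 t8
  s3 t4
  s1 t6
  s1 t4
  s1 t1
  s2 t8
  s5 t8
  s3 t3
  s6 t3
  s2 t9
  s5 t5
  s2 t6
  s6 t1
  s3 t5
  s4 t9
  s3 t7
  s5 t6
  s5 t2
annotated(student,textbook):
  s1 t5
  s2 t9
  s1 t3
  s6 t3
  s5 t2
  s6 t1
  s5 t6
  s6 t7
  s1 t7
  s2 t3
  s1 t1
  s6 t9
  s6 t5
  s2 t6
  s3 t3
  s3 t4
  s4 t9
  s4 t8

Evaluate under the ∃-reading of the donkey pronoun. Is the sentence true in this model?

True

"it" takes "a textbook" as antecedent — a donkey pronoun bound across the clause boundary.
Weak reading: every student s with some borrowed-textbook has at least one borrowed-textbook t such that returned(s,t) ∧ annotated(s,t).
Per student: s1:✓  s2:✓  s3:✓  s4:✓  s5:✓  s6:✓
Every student in the restrictor has a witness.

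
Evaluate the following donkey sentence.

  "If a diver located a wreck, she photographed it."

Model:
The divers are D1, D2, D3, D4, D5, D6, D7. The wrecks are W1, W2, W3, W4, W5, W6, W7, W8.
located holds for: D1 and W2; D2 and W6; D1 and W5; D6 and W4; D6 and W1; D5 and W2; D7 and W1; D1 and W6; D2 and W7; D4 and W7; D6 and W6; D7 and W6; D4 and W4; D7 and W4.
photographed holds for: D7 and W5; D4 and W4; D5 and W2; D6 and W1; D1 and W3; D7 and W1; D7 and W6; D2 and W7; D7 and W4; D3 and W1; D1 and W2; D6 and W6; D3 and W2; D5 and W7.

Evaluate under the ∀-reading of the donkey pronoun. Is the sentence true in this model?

False

"it" takes "a wreck" as antecedent — a donkey pronoun bound across the clause boundary.
Strong reading: for every (d,w) with located(d,w), photographed(d,w).
Restrictor pairs: (D1,W2) ✓  (D1,W5) ✗  (D1,W6) ✗  (D2,W6) ✗  (D2,W7) ✓  (D4,W4) ✓  (D4,W7) ✗  (D5,W2) ✓  (D6,W1) ✓  (D6,W4) ✗  (D6,W6) ✓  (D7,W1) ✓  (D7,W4) ✓  (D7,W6) ✓
Counterexample: (D1,W5) is in located but fails the scope.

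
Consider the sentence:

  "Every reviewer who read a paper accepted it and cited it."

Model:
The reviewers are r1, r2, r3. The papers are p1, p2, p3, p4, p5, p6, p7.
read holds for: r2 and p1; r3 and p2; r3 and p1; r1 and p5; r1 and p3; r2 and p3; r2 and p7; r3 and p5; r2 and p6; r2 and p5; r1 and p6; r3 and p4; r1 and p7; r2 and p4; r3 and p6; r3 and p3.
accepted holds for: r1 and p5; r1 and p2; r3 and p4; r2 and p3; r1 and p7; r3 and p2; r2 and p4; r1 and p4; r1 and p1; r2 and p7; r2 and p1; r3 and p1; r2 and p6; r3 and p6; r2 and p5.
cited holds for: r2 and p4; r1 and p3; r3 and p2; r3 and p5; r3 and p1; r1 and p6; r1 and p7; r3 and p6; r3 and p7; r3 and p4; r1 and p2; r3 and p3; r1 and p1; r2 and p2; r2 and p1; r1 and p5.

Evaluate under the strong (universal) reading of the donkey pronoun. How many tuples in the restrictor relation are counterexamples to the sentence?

8

"it" takes "a paper" as antecedent — a donkey pronoun bound across the clause boundary.
Strong reading: for every (r,p) with read(r,p), accepted(r,p) ∧ cited(r,p).
Restrictor pairs: (r1,p3) ✗  (r1,p5) ✓  (r1,p6) ✗  (r1,p7) ✓  (r2,p1) ✓  (r2,p3) ✗  (r2,p4) ✓  (r2,p5) ✗  (r2,p6) ✗  (r2,p7) ✗  (r3,p1) ✓  (r3,p2) ✓  (r3,p3) ✗  (r3,p4) ✓  (r3,p5) ✗  (r3,p6) ✓
Counterexamples (restrictor pairs failing the scope): 8.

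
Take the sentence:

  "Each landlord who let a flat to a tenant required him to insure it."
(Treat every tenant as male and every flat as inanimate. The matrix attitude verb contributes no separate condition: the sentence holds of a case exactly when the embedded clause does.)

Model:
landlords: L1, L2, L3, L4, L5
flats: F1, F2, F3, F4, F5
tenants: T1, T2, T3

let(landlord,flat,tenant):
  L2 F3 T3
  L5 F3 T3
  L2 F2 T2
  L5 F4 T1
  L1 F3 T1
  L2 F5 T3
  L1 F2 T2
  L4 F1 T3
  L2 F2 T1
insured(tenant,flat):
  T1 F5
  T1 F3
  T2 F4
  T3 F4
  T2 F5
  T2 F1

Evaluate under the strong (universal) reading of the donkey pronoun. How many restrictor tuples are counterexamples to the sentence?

8

"him" takes "a tenant" as antecedent and "it" takes "a flat"; both are donkey pronouns co-varying with the restrictor.
Strong reading: for every (l,f,t) with let(l,f,t), insured(t,f).
Restrictor triples: (L1,F2,T2)→insured(T2,F2) ✗  (L1,F3,T1)→insured(T1,F3) ✓  (L2,F2,T1)→insured(T1,F2) ✗  (L2,F2,T2)→insured(T2,F2) ✗  (L2,F3,T3)→insured(T3,F3) ✗  (L2,F5,T3)→insured(T3,F5) ✗  (L4,F1,T3)→insured(T3,F1) ✗  (L5,F3,T3)→insured(T3,F3) ✗  (L5,F4,T1)→insured(T1,F4) ✗
Counterexamples (restrictor triples failing the scope): 8.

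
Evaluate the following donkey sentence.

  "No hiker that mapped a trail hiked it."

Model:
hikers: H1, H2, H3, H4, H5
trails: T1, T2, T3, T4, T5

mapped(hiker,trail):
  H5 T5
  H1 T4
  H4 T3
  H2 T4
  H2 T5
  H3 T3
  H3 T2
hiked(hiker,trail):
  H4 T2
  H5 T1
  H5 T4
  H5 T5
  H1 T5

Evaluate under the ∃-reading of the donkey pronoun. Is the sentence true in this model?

False

"it" takes "a trail" as antecedent — a donkey pronoun bound across the clause boundary.
Truth condition: for no (h,t) with mapped(h,t) does hiked(h,t) hold.
Restrictor pairs — does the scope hold? (H1,T4):fails  (H2,T4):fails  (H2,T5):fails  (H3,T2):fails  (H3,T3):fails  (H4,T3):fails  (H5,T5):holds
Scope holds for 1 pair(s), so the sentence is false.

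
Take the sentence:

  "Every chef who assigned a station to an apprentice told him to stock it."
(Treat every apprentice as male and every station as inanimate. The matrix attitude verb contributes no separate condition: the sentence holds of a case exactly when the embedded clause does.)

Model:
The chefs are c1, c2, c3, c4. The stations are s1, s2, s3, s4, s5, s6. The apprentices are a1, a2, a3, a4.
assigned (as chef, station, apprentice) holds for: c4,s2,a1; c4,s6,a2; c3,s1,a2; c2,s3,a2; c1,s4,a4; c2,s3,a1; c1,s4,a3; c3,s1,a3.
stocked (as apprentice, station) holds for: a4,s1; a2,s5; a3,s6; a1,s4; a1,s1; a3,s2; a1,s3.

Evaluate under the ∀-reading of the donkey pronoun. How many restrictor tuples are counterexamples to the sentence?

"him" takes "an apprentice" as antecedent and "it" takes "a station"; both are donkey pronouns co-varying with the restrictor.
Strong reading: for every (c,s,a) with assigned(c,s,a), stocked(a,s).
Restrictor triples: (c1,s4,a3)→stocked(a3,s4) ✗  (c1,s4,a4)→stocked(a4,s4) ✗  (c2,s3,a1)→stocked(a1,s3) ✓  (c2,s3,a2)→stocked(a2,s3) ✗  (c3,s1,a2)→stocked(a2,s1) ✗  (c3,s1,a3)→stocked(a3,s1) ✗  (c4,s2,a1)→stocked(a1,s2) ✗  (c4,s6,a2)→stocked(a2,s6) ✗
Counterexamples (restrictor triples failing the scope): 7.

7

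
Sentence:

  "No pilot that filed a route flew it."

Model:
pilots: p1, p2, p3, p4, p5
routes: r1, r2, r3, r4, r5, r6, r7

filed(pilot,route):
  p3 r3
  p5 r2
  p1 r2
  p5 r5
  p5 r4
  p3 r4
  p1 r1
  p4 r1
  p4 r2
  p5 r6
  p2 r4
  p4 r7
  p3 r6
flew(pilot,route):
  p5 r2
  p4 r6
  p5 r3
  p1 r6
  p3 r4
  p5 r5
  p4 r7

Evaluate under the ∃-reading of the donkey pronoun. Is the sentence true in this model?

"it" takes "a route" as antecedent — a donkey pronoun bound across the clause boundary.
Truth condition: for no (p,r) with filed(p,r) does flew(p,r) hold.
Restrictor pairs — does the scope hold? (p1,r1):fails  (p1,r2):fails  (p2,r4):fails  (p3,r3):fails  (p3,r4):holds  (p3,r6):fails  (p4,r1):fails  (p4,r2):fails  (p4,r7):holds  (p5,r2):holds  (p5,r4):fails  (p5,r5):holds  (p5,r6):fails
Scope holds for 4 pair(s), so the sentence is false.

False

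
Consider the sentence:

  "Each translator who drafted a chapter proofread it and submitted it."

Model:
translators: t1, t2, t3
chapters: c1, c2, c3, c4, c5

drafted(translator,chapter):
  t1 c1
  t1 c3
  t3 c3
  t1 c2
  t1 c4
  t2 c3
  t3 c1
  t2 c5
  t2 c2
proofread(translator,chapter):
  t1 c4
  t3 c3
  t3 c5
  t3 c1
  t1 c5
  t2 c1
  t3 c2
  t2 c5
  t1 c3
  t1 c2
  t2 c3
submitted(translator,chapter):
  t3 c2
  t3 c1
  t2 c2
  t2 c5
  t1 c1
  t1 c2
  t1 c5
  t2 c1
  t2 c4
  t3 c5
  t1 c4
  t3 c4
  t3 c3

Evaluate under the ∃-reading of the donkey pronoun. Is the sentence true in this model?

"it" takes "a chapter" as antecedent — a donkey pronoun bound across the clause boundary.
Weak reading: every translator t with some drafted-chapter has at least one drafted-chapter c such that proofread(t,c) ∧ submitted(t,c).
Per translator: t1:✓  t2:✓  t3:✓
Every translator in the restrictor has a witness.

True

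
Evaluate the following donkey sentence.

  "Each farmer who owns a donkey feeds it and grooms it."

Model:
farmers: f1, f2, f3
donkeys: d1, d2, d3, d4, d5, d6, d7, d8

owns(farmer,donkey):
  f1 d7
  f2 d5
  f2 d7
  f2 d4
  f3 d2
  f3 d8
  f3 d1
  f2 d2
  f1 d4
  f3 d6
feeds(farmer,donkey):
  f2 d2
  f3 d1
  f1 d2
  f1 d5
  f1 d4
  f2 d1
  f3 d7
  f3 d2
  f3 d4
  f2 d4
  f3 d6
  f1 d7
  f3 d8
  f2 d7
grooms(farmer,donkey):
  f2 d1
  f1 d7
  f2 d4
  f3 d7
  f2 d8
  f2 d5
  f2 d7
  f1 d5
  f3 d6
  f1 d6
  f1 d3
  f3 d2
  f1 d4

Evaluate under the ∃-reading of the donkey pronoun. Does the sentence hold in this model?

"it" takes "a donkey" as antecedent — a donkey pronoun bound across the clause boundary.
Weak reading: every farmer f with some owns-donkey has at least one owns-donkey d such that feeds(f,d) ∧ grooms(f,d).
Per farmer: f1:✓  f2:✓  f3:✓
Every farmer in the restrictor has a witness.

True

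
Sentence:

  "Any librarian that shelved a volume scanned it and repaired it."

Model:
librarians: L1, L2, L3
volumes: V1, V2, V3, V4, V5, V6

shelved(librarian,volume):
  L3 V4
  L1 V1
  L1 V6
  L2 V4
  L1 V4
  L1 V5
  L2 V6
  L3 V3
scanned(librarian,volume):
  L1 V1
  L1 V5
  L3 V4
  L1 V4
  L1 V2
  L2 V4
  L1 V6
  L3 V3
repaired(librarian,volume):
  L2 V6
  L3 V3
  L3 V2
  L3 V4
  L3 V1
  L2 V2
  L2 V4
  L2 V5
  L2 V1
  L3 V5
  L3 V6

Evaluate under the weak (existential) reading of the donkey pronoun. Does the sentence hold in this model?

"it" takes "a volume" as antecedent — a donkey pronoun bound across the clause boundary.
Weak reading: every librarian l with some shelved-volume has at least one shelved-volume v such that scanned(l,v) ∧ repaired(l,v).
Per librarian: L1:✗  L2:✓  L3:✓
L1 has no witness among its shelved-volumes.

False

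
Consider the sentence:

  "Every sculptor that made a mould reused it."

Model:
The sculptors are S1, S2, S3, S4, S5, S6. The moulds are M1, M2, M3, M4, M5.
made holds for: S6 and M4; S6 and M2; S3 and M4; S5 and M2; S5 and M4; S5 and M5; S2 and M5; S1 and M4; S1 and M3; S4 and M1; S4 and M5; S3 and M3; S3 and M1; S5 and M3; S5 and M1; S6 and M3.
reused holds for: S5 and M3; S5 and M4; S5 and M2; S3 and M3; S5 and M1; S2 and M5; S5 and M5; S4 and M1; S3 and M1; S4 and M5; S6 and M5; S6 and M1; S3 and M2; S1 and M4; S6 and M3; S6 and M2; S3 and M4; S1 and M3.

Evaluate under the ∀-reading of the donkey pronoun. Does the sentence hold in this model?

"it" takes "a mould" as antecedent — a donkey pronoun bound across the clause boundary.
Strong reading: for every (s,m) with made(s,m), reused(s,m).
Restrictor pairs: (S1,M3) ✓  (S1,M4) ✓  (S2,M5) ✓  (S3,M1) ✓  (S3,M3) ✓  (S3,M4) ✓  (S4,M1) ✓  (S4,M5) ✓  (S5,M1) ✓  (S5,M2) ✓  (S5,M3) ✓  (S5,M4) ✓  (S5,M5) ✓  (S6,M2) ✓  (S6,M3) ✓  (S6,M4) ✗
Counterexample: (S6,M4) is in made but fails the scope.

False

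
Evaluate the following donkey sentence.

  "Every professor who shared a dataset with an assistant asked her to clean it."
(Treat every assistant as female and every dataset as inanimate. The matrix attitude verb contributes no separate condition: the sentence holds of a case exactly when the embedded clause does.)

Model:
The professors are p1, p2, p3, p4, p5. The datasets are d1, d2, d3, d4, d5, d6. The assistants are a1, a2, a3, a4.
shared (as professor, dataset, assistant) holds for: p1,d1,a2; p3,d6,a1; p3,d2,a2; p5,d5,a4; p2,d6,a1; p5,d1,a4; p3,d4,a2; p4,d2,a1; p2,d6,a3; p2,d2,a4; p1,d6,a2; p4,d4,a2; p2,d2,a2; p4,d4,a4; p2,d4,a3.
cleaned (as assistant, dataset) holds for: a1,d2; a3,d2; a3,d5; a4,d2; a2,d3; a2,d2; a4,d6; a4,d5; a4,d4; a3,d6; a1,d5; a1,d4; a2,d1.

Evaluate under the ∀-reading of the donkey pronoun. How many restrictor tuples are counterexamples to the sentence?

7

"her" takes "an assistant" as antecedent and "it" takes "a dataset"; both are donkey pronouns co-varying with the restrictor.
Strong reading: for every (p,d,a) with shared(p,d,a), cleaned(a,d).
Restrictor triples: (p1,d1,a2)→cleaned(a2,d1) ✓  (p1,d6,a2)→cleaned(a2,d6) ✗  (p2,d2,a2)→cleaned(a2,d2) ✓  (p2,d2,a4)→cleaned(a4,d2) ✓  (p2,d4,a3)→cleaned(a3,d4) ✗  (p2,d6,a1)→cleaned(a1,d6) ✗  (p2,d6,a3)→cleaned(a3,d6) ✓  (p3,d2,a2)→cleaned(a2,d2) ✓  (p3,d4,a2)→cleaned(a2,d4) ✗  (p3,d6,a1)→cleaned(a1,d6) ✗  (p4,d2,a1)→cleaned(a1,d2) ✓  (p4,d4,a2)→cleaned(a2,d4) ✗  (p4,d4,a4)→cleaned(a4,d4) ✓  (p5,d1,a4)→cleaned(a4,d1) ✗  (p5,d5,a4)→cleaned(a4,d5) ✓
Counterexamples (restrictor triples failing the scope): 7.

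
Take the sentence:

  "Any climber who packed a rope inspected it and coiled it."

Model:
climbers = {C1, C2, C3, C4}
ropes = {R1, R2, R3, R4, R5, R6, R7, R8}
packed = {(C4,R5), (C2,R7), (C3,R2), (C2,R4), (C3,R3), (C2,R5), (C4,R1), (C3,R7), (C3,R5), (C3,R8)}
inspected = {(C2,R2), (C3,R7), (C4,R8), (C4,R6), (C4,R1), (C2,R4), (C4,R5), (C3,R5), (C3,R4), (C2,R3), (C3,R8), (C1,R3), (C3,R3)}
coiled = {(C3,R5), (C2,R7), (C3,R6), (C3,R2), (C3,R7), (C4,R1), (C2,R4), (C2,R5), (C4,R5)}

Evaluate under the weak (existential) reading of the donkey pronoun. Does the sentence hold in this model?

"it" takes "a rope" as antecedent — a donkey pronoun bound across the clause boundary.
Weak reading: every climber c with some packed-rope has at least one packed-rope r such that inspected(c,r) ∧ coiled(c,r).
Per climber: C2:✓  C3:✓  C4:✓
Every climber in the restrictor has a witness.

True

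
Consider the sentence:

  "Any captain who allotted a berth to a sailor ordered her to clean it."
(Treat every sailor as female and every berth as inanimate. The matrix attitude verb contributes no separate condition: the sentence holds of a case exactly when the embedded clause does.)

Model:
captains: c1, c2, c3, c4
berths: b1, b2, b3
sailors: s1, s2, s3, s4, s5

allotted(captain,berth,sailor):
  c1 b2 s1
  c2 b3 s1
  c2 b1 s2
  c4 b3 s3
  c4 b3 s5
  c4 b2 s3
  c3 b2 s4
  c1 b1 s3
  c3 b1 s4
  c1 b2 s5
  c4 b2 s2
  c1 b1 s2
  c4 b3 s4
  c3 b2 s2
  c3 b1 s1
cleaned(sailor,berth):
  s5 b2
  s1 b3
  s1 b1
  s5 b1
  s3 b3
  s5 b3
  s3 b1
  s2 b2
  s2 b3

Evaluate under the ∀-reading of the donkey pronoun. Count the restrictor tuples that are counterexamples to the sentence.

7

"her" takes "a sailor" as antecedent and "it" takes "a berth"; both are donkey pronouns co-varying with the restrictor.
Strong reading: for every (c,b,s) with allotted(c,b,s), cleaned(s,b).
Restrictor triples: (c1,b1,s2)→cleaned(s2,b1) ✗  (c1,b1,s3)→cleaned(s3,b1) ✓  (c1,b2,s1)→cleaned(s1,b2) ✗  (c1,b2,s5)→cleaned(s5,b2) ✓  (c2,b1,s2)→cleaned(s2,b1) ✗  (c2,b3,s1)→cleaned(s1,b3) ✓  (c3,b1,s1)→cleaned(s1,b1) ✓  (c3,b1,s4)→cleaned(s4,b1) ✗  (c3,b2,s2)→cleaned(s2,b2) ✓  (c3,b2,s4)→cleaned(s4,b2) ✗  (c4,b2,s2)→cleaned(s2,b2) ✓  (c4,b2,s3)→cleaned(s3,b2) ✗  (c4,b3,s3)→cleaned(s3,b3) ✓  (c4,b3,s4)→cleaned(s4,b3) ✗  (c4,b3,s5)→cleaned(s5,b3) ✓
Counterexamples (restrictor triples failing the scope): 7.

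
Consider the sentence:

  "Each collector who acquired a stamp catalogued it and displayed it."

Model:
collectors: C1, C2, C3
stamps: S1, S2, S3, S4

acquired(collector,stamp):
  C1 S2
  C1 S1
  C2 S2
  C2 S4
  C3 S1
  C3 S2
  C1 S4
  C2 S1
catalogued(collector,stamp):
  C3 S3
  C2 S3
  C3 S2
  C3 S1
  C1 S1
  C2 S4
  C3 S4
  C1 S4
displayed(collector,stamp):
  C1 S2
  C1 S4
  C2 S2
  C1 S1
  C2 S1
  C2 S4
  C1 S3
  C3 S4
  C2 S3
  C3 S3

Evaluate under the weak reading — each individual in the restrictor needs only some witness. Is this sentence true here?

"it" takes "a stamp" as antecedent — a donkey pronoun bound across the clause boundary.
Weak reading: every collector c with some acquired-stamp has at least one acquired-stamp s such that catalogued(c,s) ∧ displayed(c,s).
Per collector: C1:✓  C2:✓  C3:✗
C3 has no witness among its acquired-stamps.

False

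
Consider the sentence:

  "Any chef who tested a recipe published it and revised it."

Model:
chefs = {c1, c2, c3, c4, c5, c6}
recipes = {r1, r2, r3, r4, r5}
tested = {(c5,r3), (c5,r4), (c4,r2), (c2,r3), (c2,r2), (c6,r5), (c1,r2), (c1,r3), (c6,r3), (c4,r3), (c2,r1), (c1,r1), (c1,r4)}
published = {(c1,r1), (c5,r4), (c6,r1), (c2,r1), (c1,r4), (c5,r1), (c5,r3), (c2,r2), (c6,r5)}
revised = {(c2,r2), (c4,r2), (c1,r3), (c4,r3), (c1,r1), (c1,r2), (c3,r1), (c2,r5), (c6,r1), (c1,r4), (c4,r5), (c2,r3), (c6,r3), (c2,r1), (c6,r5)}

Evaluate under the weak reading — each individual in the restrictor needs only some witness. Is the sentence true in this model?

"it" takes "a recipe" as antecedent — a donkey pronoun bound across the clause boundary.
Weak reading: every chef c with some tested-recipe has at least one tested-recipe r such that published(c,r) ∧ revised(c,r).
Per chef: c1:✓  c2:✓  c4:✗  c5:✗  c6:✓
c4 has no witness among its tested-recipes.

False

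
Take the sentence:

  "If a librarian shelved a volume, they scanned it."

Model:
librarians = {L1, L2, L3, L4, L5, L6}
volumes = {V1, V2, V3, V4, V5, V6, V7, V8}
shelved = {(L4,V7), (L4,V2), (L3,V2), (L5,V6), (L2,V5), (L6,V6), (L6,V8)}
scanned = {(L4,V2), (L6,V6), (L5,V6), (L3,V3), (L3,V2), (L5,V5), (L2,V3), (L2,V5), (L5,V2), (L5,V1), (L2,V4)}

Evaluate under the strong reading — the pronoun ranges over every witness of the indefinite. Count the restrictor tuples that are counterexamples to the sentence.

"it" takes "a volume" as antecedent — a donkey pronoun bound across the clause boundary.
Strong reading: for every (l,v) with shelved(l,v), scanned(l,v).
Restrictor pairs: (L2,V5) ✓  (L3,V2) ✓  (L4,V2) ✓  (L4,V7) ✗  (L5,V6) ✓  (L6,V6) ✓  (L6,V8) ✗
Counterexamples (restrictor pairs failing the scope): 2.

2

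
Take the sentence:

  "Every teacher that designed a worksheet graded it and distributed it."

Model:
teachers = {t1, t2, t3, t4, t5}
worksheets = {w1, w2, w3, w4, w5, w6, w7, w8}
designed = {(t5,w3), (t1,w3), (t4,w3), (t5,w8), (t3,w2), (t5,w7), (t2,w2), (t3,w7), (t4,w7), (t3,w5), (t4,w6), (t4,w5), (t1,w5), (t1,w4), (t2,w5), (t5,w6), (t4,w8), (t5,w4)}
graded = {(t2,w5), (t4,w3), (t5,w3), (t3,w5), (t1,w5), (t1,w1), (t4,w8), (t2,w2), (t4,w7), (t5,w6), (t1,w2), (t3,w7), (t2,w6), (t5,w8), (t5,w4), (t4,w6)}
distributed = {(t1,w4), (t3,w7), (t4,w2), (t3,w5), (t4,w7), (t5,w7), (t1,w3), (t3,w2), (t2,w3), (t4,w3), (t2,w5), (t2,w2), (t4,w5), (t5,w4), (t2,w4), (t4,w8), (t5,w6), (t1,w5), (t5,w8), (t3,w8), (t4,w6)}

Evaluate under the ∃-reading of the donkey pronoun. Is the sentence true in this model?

True

"it" takes "a worksheet" as antecedent — a donkey pronoun bound across the clause boundary.
Weak reading: every teacher t with some designed-worksheet has at least one designed-worksheet w such that graded(t,w) ∧ distributed(t,w).
Per teacher: t1:✓  t2:✓  t3:✓  t4:✓  t5:✓
Every teacher in the restrictor has a witness.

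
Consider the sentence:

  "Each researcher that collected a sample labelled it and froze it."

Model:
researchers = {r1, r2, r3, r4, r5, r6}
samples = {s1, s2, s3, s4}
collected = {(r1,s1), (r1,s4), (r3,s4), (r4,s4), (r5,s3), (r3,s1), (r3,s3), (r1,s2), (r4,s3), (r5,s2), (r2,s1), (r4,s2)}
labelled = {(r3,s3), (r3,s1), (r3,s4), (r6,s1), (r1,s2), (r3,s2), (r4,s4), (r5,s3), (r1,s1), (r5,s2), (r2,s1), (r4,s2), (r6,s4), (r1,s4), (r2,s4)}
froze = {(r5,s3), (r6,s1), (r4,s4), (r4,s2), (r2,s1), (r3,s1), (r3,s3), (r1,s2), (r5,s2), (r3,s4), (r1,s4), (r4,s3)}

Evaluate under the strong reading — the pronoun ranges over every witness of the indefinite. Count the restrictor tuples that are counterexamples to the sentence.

2

"it" takes "a sample" as antecedent — a donkey pronoun bound across the clause boundary.
Strong reading: for every (r,s) with collected(r,s), labelled(r,s) ∧ froze(r,s).
Restrictor pairs: (r1,s1) ✗  (r1,s2) ✓  (r1,s4) ✓  (r2,s1) ✓  (r3,s1) ✓  (r3,s3) ✓  (r3,s4) ✓  (r4,s2) ✓  (r4,s3) ✗  (r4,s4) ✓  (r5,s2) ✓  (r5,s3) ✓
Counterexamples (restrictor pairs failing the scope): 2.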